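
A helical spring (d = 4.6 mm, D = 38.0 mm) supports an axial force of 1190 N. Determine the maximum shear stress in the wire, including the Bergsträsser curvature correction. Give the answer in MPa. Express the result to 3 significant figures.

Spring index C = D/d = 38.0/4.6 = 8.2609
K_B = (4C+2)/(4C−3) = 35.043/30.043 = 1.1664
τ₀ = 8FD/(πd³) = 8·1190·38.0/(π·4.6³) = 361760/305.79 = 1183 MPa
τ_max = K·τ₀ = 1.1664 × 1183 = 1379.9 MPa

1380 MPa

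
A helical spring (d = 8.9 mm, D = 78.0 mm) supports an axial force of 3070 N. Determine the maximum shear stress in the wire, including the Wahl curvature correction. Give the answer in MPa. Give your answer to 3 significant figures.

Spring index C = D/d = 78.0/8.9 = 8.7640
K_W = (4C−1)/(4C−4) + 0.615/C = 34.056/31.056 + 0.0702 = 1.1668
τ₀ = 8FD/(πd³) = 8·3070·78.0/(π·8.9³) = 1.91568e+06/2214.7 = 864.97 MPa
τ_max = K·τ₀ = 1.1668 × 864.97 = 1009.2 MPa

1010 MPa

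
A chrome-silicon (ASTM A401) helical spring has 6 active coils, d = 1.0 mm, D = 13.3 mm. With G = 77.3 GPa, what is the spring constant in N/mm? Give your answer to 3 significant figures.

k = Gd⁴/(8D³N_a) = (77.3×10³ × 1.0⁴) / (8 × 13.3³ × 6)
  = 77300 / 112927 = 0.68452 N/mm

0.685 N/mm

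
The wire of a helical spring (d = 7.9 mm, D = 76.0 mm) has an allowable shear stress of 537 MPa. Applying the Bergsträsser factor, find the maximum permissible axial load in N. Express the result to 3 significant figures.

1200 N

C = D/d = 76.0/7.9 = 9.6203
K_B = (4C+2)/(4C−3) = 40.481/35.481 = 1.1409
τ_max = K·8FD/(πd³) → F_max = τ_allow·πd³/(8DK)
F_max = 537·π·7.9³/(8·76.0·1.1409) = 8.3177e+05/693.68 = 1199.1 N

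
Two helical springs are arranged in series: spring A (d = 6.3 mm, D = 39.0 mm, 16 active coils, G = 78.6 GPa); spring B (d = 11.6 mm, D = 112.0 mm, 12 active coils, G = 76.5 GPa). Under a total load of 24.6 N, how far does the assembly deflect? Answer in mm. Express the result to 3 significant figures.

3.90 mm

k_A = Gd⁴/(8D³N_a) = (78.6×10³)(6.3⁴)/(8·39.0³·16) = 16.307 N/mm
k_B = Gd⁴/(8D³N_a) = (76.5×10³)(11.6⁴)/(8·112.0³·12) = 10.27 N/mm
Series: 1/k_eq = 1/16.307 + 1/10.27 = 0.15869; k_eq = 6.3014 N/mm
δ = F/k_eq = 24.6/6.3014 = 3.9039 mm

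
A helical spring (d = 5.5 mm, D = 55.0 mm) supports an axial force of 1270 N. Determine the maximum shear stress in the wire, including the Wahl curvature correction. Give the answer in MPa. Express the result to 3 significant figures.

Spring index C = D/d = 55.0/5.5 = 10.0000
K_W = (4C−1)/(4C−4) + 0.615/C = 39.000/36.000 + 0.0615 = 1.1448
τ₀ = 8FD/(πd³) = 8·1270·55.0/(π·5.5³) = 558800/522.68 = 1069.1 MPa
τ_max = K·τ₀ = 1.1448 × 1069.1 = 1223.9 MPa

1220 MPa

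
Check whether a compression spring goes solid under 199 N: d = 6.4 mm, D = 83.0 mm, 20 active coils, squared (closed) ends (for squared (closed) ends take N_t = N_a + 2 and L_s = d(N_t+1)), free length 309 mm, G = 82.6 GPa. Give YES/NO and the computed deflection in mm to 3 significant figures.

NO, δ = 131 mm

k = Gd⁴/(8D³N_a) = (82.6×10³)(6.4⁴)/(8·83.0³·20) = 1.5148 N/mm
N_t = 22; L_s = 6.4·23 = 147.2 mm; δ_solid = L₀ − L_s = 309 − 147.2 = 161.8 mm
δ = F/k = 199/1.5148 = 131.37 mm
δ < δ_solid → spring does not go solid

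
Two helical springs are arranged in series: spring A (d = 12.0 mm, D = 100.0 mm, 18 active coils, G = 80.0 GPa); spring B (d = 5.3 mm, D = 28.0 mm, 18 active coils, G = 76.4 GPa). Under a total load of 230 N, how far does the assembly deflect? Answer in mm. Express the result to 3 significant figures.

32.0 mm

k_A = Gd⁴/(8D³N_a) = (80.0×10³)(12.0⁴)/(8·100.0³·18) = 11.52 N/mm
k_B = Gd⁴/(8D³N_a) = (76.4×10³)(5.3⁴)/(8·28.0³·18) = 19.07 N/mm
Series: 1/k_eq = 1/11.52 + 1/19.07 = 0.13924; k_eq = 7.1817 N/mm
δ = F/k_eq = 230/7.1817 = 32.026 mm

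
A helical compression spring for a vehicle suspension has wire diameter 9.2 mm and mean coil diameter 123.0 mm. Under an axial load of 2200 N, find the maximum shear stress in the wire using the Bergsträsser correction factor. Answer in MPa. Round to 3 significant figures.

973 MPa

Spring index C = D/d = 123.0/9.2 = 13.3696
K_B = (4C+2)/(4C−3) = 55.478/50.478 = 1.0991
τ₀ = 8FD/(πd³) = 8·2200·123.0/(π·9.2³) = 2.1648e+06/2446.3 = 884.92 MPa
τ_max = K·τ₀ = 1.0991 × 884.92 = 972.57 MPa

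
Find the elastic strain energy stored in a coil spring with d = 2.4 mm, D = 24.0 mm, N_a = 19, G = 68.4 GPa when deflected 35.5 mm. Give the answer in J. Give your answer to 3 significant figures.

0.681 J

k = Gd⁴/(8D³N_a) = (68.4×10³)(2.4⁴)/(8·24.0³·19) = 1.08 N/mm
U = ½kδ² = 0.5 × 1.08 × 35.5² = 680.53 N·mm = 0.68053 J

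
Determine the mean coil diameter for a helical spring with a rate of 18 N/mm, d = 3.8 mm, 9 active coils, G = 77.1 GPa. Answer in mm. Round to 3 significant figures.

D = (Gd⁴/(8N_a·k))^(1/3) = (77.1×10³·3.8⁴/(8·9·18))^(1/3)
  = (12404.6)^(1/3) = 23.1488 mm

23.1 mm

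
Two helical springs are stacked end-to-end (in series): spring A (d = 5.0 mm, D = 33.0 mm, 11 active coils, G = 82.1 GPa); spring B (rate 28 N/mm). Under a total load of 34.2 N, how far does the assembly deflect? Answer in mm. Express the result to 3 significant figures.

3.33 mm

k_A = Gd⁴/(8D³N_a) = (82.1×10³)(5.0⁴)/(8·33.0³·11) = 16.226 N/mm
Series: 1/k_eq = 1/16.226 + 1/28 = 0.097346; k_eq = 10.273 N/mm
δ = F/k_eq = 34.2/10.273 = 3.3292 mm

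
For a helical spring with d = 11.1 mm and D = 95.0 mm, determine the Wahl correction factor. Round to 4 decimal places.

1.1711

C = D/d = 95.0/11.1 = 8.5586
K_W = (4C−1)/(4C−4) + 0.615/C = 33.234/30.234 + 0.0719 = 1.1711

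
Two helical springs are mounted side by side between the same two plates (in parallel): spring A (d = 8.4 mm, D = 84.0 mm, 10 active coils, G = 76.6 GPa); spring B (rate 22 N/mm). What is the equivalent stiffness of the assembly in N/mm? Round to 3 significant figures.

30.0 N/mm

k_A = Gd⁴/(8D³N_a) = (76.6×10³)(8.4⁴)/(8·84.0³·10) = 8.043 N/mm
Parallel: k_eq = 8.043 + 22 = 30.043 N/mm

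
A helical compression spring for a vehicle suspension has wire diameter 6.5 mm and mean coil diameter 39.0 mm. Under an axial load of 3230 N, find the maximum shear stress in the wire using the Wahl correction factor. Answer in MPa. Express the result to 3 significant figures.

1460 MPa

Spring index C = D/d = 39.0/6.5 = 6.0000
K_W = (4C−1)/(4C−4) + 0.615/C = 23.000/20.000 + 0.1025 = 1.2525
τ₀ = 8FD/(πd³) = 8·3230·39.0/(π·6.5³) = 1.00776e+06/862.76 = 1168.1 MPa
τ_max = K·τ₀ = 1.2525 × 1168.1 = 1463 MPa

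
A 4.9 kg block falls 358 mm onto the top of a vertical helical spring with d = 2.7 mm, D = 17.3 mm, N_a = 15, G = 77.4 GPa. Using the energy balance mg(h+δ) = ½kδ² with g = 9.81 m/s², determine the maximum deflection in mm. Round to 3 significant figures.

k = Gd⁴/(8D³N_a) = (77.4×10³)(2.7⁴)/(8·17.3³·15) = 6.6203 N/mm
W = mg = 4.9 × 9.81 = 48.069 N
½kδ² − Wδ − Wh = 0 → δ = (W + √(W² + 2kWh))/k
δ = (48.069 + √(2310.6 + 227853))/6.6203 = (48.069 + 479.75)/6.6203 = 79.728 mm

79.7 mm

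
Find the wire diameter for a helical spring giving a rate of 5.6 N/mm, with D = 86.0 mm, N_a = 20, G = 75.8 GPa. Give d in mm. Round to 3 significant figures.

d = (8D³N_a·k / G)^(1/4) = (8·86.0³·20·5.6 / (75.8×10³))^0.25
  = (7518.6)^0.25 = 9.3118 mm

9.31 mm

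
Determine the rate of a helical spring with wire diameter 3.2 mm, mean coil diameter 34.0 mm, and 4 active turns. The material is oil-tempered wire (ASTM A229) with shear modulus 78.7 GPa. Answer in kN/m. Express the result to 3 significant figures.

k = Gd⁴/(8D³N_a) = (78.7×10³ × 3.2⁴) / (8 × 34.0³ × 4)
  = 8.25229e+06 / 1.25773e+06 = 6.5613 N/mm

6.56 kN/m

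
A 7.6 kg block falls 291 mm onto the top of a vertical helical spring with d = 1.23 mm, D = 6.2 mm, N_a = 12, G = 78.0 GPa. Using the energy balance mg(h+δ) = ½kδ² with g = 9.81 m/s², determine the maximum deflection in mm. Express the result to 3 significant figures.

84.7 mm

k = Gd⁴/(8D³N_a) = (78.0×10³)(1.23⁴)/(8·6.2³·12) = 7.8031 N/mm
W = mg = 7.6 × 9.81 = 74.556 N
½kδ² − Wδ − Wh = 0 → δ = (W + √(W² + 2kWh))/k
δ = (74.556 + √(5558.6 + 338590))/7.8031 = (74.556 + 586.64)/7.8031 = 84.735 mm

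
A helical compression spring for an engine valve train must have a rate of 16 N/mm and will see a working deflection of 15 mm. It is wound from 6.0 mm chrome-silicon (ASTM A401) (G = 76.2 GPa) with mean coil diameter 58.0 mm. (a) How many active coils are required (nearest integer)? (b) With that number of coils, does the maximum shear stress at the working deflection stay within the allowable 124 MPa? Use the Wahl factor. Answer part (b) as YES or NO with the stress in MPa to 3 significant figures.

N_a = Gd⁴/(8D³k) = (76.2×10³)(6.0⁴)/(8·58.0³·16) = 3.954 → N_a = 4
Actual rate k = Gd⁴/(8D³·4) = 15.817 N/mm
Working load F = kδ = 15.817·15 = 237.26 N
C = 58.0/6.0 = 9.6667; K_W = (4C−1)/(4C−4)+0.615/C = 1.1502
τ_max = K_W·8FD/(πd³) = 1.1502·162.23 = 186.59 MPa
τ_max > 124 MPa → exceeds allowable

(a) 4 coils; (b) NO, τ_max = 187 MPa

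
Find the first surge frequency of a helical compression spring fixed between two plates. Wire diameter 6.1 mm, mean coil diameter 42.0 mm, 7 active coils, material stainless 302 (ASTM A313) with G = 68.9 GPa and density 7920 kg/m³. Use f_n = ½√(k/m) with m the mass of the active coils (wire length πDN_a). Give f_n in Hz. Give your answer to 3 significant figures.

164 Hz

k = Gd⁴/(8D³N_a) = (68.9×10³)(6.1⁴)/(8·42.0³·7) = 22.993 N/mm = 22993 N/m
Wire length L = πDN_a = π·42.0·7 = 923.63 mm
m = ρ·(πd²/4)·L = 7920 × 29.225×10⁻⁶ m² × 0.92363 m = 0.21378 kg
f_n = ½√(k/m) = 0.5·√(22993/0.21378) = 0.5·√(1.0756e+05) = 163.98 Hz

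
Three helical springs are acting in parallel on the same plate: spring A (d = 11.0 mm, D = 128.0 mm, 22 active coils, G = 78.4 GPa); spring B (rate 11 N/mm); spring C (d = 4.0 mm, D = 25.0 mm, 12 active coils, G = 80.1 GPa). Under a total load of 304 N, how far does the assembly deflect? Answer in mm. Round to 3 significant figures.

k_A = Gd⁴/(8D³N_a) = (78.4×10³)(11.0⁴)/(8·128.0³·22) = 3.1099 N/mm
k_C = Gd⁴/(8D³N_a) = (80.1×10³)(4.0⁴)/(8·25.0³·12) = 13.67 N/mm
Parallel: k_eq = 3.1099 + 11 + 13.67 = 27.78 N/mm
δ = F/k_eq = 304/27.78 = 10.943 mm

10.9 mm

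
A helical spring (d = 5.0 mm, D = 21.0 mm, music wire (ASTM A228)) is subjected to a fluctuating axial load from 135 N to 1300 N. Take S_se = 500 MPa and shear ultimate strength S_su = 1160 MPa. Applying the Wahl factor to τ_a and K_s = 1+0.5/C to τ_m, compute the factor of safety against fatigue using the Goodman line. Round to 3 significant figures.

C = D/d = 21.0/5.0 = 4.2000; K_W = (4C−1)/(4C−4)+0.615/C = 1.3808; K_s = 1+0.5/C = 1.1190
F_a = (F_max−F_min)/2 = 582.5 N; F_m = (F_max+F_min)/2 = 717.5 N
τ_a = K_W·8F_aD/(πd³) = 1.3808 × 249.2 = 344.09 MPa
τ_m = K_s·8F_mD/(πd³) = 1.1190 × 306.95 = 343.49 MPa
Goodman: 1/n_f = τ_a/S_se + τ_m/S_su = 344.09/500 + 343.49/1160 = 0.68819 + 0.29612 = 0.9843
n_f = 1/0.9843 = 1.016

1.02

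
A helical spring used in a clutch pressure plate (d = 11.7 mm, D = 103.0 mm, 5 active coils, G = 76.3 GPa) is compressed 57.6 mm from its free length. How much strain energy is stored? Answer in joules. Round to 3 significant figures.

54.3 J

k = Gd⁴/(8D³N_a) = (76.3×10³)(11.7⁴)/(8·103.0³·5) = 32.711 N/mm
U = ½kδ² = 0.5 × 32.711 × 57.6² = 54264 N·mm = 54.264 J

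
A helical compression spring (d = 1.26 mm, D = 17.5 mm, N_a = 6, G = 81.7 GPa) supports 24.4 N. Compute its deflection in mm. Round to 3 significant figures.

30.5 mm

k = Gd⁴/(8D³N_a) = (81.7×10³)(1.26⁴)/(8·17.5³·6) = 0.80048 N/mm
δ = F/k = 24.4 / 0.80048 = 30.482 mm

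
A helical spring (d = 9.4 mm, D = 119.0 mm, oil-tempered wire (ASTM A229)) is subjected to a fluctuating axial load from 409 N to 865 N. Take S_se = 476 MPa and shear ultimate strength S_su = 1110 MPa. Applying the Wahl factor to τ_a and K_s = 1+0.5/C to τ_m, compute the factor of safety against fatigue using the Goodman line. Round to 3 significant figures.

2.43

C = D/d = 119.0/9.4 = 12.6596; K_W = (4C−1)/(4C−4)+0.615/C = 1.1129; K_s = 1+0.5/C = 1.0395
F_a = (F_max−F_min)/2 = 228 N; F_m = (F_max+F_min)/2 = 637 N
τ_a = K_W·8F_aD/(πd³) = 1.1129 × 83.184 = 92.576 MPa
τ_m = K_s·8F_mD/(πd³) = 1.0395 × 232.4 = 241.58 MPa
Goodman: 1/n_f = τ_a/S_se + τ_m/S_su = 92.576/476 + 241.58/1110 = 0.19449 + 0.21764 = 0.41213
n_f = 1/0.41213 = 2.426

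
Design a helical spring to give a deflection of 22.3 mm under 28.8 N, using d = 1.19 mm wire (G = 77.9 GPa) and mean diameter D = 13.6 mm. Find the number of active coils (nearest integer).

Required rate k = F/δ = 28.8/22.3 = 1.2915 N/mm
N_a = Gd⁴/(8D³k) = (77.9×10³ × 1.19⁴)/(8 × 13.6³ × 1.2915)
    = 156216 / 25989.3 = 6.011 → 6 coils

6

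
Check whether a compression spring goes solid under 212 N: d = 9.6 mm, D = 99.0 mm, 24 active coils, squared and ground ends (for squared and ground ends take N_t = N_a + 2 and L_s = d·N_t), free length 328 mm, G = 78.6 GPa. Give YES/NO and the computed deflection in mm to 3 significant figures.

NO, δ = 59.2 mm

k = Gd⁴/(8D³N_a) = (78.6×10³)(9.6⁴)/(8·99.0³·24) = 3.5834 N/mm
N_t = 26; L_s = 9.6·26 = 249.6 mm; δ_solid = L₀ − L_s = 328 − 249.6 = 78.4 mm
δ = F/k = 212/3.5834 = 59.161 mm
δ < δ_solid → spring does not go solid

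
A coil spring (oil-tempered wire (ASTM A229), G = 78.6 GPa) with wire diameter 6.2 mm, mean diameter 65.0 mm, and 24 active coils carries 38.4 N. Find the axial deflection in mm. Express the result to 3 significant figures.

k = Gd⁴/(8D³N_a) = (78.6×10³)(6.2⁴)/(8·65.0³·24) = 2.2027 N/mm
δ = F/k = 38.4 / 2.2027 = 17.433 mm

17.4 mm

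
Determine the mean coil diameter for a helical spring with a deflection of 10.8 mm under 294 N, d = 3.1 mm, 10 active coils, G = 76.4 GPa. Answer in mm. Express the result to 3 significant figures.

Required rate k = F/δ = 294/10.8 = 27.222 N/mm
D = (Gd⁴/(8N_a·k))^(1/3) = (76.4×10³·3.1⁴/(8·10·27.222))^(1/3)
  = (3239.86)^(1/3) = 14.7971 mm

14.8 mm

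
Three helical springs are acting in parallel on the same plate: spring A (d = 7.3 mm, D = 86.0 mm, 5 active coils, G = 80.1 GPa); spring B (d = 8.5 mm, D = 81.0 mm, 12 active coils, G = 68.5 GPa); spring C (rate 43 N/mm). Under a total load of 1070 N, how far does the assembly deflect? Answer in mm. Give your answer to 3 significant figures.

18.2 mm

k_A = Gd⁴/(8D³N_a) = (80.1×10³)(7.3⁴)/(8·86.0³·5) = 8.9406 N/mm
k_B = Gd⁴/(8D³N_a) = (68.5×10³)(8.5⁴)/(8·81.0³·12) = 7.0087 N/mm
Parallel: k_eq = 8.9406 + 7.0087 + 43 = 58.949 N/mm
δ = F/k_eq = 1070/58.949 = 18.151 mm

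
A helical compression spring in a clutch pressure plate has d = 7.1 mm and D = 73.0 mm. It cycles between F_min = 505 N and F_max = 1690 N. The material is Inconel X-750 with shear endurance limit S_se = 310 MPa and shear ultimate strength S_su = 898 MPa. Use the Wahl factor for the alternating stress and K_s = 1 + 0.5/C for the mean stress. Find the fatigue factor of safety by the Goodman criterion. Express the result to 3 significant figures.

0.556

C = D/d = 73.0/7.1 = 10.2817; K_W = (4C−1)/(4C−4)+0.615/C = 1.1406; K_s = 1+0.5/C = 1.0486
F_a = (F_max−F_min)/2 = 592.5 N; F_m = (F_max+F_min)/2 = 1097.5 N
τ_a = K_W·8F_aD/(πd³) = 1.1406 × 307.73 = 351.01 MPa
τ_m = K_s·8F_mD/(πd³) = 1.0486 × 570.02 = 597.74 MPa
Goodman: 1/n_f = τ_a/S_se + τ_m/S_su = 351.01/310 + 597.74/898 = 1.13228 + 0.66564 = 1.7979
n_f = 1/1.7979 = 0.5562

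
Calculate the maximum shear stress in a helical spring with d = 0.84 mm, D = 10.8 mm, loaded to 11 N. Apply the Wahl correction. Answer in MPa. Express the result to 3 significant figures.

567 MPa

Spring index C = D/d = 10.8/0.84 = 12.8571
K_W = (4C−1)/(4C−4) + 0.615/C = 50.429/47.429 + 0.0478 = 1.1111
τ₀ = 8FD/(πd³) = 8·11·10.8/(π·0.84³) = 950.4/1.862 = 510.41 MPa
τ_max = K·τ₀ = 1.1111 × 510.41 = 567.11 MPa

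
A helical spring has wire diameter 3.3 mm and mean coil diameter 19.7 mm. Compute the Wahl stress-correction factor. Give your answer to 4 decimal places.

1.2539

C = D/d = 19.7/3.3 = 5.9697
K_W = (4C−1)/(4C−4) + 0.615/C = 22.879/19.879 + 0.1030 = 1.2539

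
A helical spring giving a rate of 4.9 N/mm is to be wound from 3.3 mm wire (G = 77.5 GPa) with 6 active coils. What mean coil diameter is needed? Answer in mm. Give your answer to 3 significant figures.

D = (Gd⁴/(8N_a·k))^(1/3) = (77.5×10³·3.3⁴/(8·6·4.9))^(1/3)
  = (39076.9)^(1/3) = 33.9344 mm

33.9 mm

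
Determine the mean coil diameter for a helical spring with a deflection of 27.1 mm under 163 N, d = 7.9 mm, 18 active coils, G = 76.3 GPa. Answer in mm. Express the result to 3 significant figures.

Required rate k = F/δ = 163/27.1 = 6.0148 N/mm
D = (Gd⁴/(8N_a·k))^(1/3) = (76.3×10³·7.9⁴/(8·18·6.0148))^(1/3)
  = (343125)^(1/3) = 70.0085 mm

70.0 mm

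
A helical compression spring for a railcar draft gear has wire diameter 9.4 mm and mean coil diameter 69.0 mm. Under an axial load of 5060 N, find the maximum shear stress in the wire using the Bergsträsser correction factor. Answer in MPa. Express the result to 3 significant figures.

Spring index C = D/d = 69.0/9.4 = 7.3404
K_B = (4C+2)/(4C−3) = 31.362/26.362 = 1.1897
τ₀ = 8FD/(πd³) = 8·5060·69.0/(π·9.4³) = 2.79312e+06/2609.4 = 1070.4 MPa
τ_max = K·τ₀ = 1.1897 × 1070.4 = 1273.5 MPa

1270 MPa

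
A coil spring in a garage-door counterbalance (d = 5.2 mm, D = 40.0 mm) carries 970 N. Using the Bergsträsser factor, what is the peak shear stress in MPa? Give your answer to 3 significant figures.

829 MPa

Spring index C = D/d = 40.0/5.2 = 7.6923
K_B = (4C+2)/(4C−3) = 32.769/27.769 = 1.1801
τ₀ = 8FD/(πd³) = 8·970·40.0/(π·5.2³) = 310400/441.73 = 702.69 MPa
τ_max = K·τ₀ = 1.1801 × 702.69 = 829.21 MPa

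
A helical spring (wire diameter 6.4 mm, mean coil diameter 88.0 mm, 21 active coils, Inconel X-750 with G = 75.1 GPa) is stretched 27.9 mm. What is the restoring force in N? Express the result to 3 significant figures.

k = Gd⁴/(8D³N_a) = (75.1×10³)(6.4⁴)/(8·88.0³·21) = 1.1005 N/mm
F = k·δ = 1.1005 × 27.9 = 30.705 N

30.7 N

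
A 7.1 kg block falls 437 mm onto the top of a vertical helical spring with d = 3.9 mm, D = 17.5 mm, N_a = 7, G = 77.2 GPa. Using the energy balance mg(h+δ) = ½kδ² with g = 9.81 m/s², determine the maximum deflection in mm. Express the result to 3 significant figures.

k = Gd⁴/(8D³N_a) = (77.2×10³)(3.9⁴)/(8·17.5³·7) = 59.508 N/mm
W = mg = 7.1 × 9.81 = 69.651 N
½kδ² − Wδ − Wh = 0 → δ = (W + √(W² + 2kWh))/k
δ = (69.651 + √(4851.3 + 3.62253e+06))/59.508 = (69.651 + 1904.6)/59.508 = 33.176 mm

33.2 mm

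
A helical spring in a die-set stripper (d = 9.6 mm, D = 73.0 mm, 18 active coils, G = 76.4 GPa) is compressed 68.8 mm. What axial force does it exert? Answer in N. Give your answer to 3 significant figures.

797 N

k = Gd⁴/(8D³N_a) = (76.4×10³)(9.6⁴)/(8·73.0³·18) = 11.584 N/mm
F = k·δ = 11.584 × 68.8 = 796.96 N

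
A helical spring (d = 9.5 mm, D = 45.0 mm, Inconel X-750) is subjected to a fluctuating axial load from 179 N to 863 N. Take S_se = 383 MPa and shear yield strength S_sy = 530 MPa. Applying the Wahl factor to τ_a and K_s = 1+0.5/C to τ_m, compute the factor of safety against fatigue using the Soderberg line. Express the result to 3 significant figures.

3.29

C = D/d = 45.0/9.5 = 4.7368; K_W = (4C−1)/(4C−4)+0.615/C = 1.3305; K_s = 1+0.5/C = 1.1056
F_a = (F_max−F_min)/2 = 342 N; F_m = (F_max+F_min)/2 = 521 N
τ_a = K_W·8F_aD/(πd³) = 1.3305 × 45.71 = 60.818 MPa
τ_m = K_s·8F_mD/(πd³) = 1.1056 × 69.634 = 76.984 MPa
Soderberg: 1/n_f = τ_a/S_se + τ_m/S_sy = 60.818/383 + 76.984/530 = 0.15879 + 0.14525 = 0.30405
n_f = 1/0.30405 = 3.289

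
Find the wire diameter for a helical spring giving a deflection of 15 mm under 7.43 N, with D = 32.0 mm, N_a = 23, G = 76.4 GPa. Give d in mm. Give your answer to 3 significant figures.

Required rate k = F/δ = 7.43/15 = 0.49533 N/mm
d = (8D³N_a·k / G)^(1/4) = (8·32.0³·23·0.49533 / (76.4×10³))^0.25
  = (39.091)^0.25 = 2.5004 mm

2.50 mm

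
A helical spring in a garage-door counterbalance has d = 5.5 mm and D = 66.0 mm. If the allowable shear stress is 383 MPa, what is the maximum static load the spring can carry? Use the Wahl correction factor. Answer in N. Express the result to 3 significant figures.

339 N

C = D/d = 66.0/5.5 = 12.0000
K_W = (4C−1)/(4C−4) + 0.615/C = 47.000/44.000 + 0.0512 = 1.1194
τ_max = K·8FD/(πd³) → F_max = τ_allow·πd³/(8DK)
F_max = 383·π·5.5³/(8·66.0·1.1194) = 2.0019e+05/591.06 = 338.69 N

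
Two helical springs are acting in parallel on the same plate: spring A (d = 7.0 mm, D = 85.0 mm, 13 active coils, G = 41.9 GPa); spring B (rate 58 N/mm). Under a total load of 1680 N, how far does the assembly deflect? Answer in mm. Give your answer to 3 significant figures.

28.2 mm

k_A = Gd⁴/(8D³N_a) = (41.9×10³)(7.0⁴)/(8·85.0³·13) = 1.5751 N/mm
Parallel: k_eq = 1.5751 + 58 = 59.575 N/mm
δ = F/k_eq = 1680/59.575 = 28.2 mm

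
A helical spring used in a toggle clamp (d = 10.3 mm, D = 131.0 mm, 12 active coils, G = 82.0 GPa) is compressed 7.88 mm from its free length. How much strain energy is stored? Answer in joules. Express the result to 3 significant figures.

0.133 J

k = Gd⁴/(8D³N_a) = (82.0×10³)(10.3⁴)/(8·131.0³·12) = 4.2764 N/mm
U = ½kδ² = 0.5 × 4.2764 × 7.88² = 132.77 N·mm = 0.13277 J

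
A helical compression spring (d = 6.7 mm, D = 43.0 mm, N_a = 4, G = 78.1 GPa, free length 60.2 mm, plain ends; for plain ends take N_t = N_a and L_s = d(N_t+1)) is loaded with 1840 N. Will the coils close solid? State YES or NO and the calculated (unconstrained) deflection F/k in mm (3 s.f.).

YES, δ = 29.7 mm

k = Gd⁴/(8D³N_a) = (78.1×10³)(6.7⁴)/(8·43.0³·4) = 61.858 N/mm
N_t = 4; L_s = 6.7·5 = 33.5 mm; δ_solid = L₀ − L_s = 60.2 − 33.5 = 26.7 mm
δ = F/k = 1840/61.858 = 29.746 mm
δ ≥ δ_solid → spring goes solid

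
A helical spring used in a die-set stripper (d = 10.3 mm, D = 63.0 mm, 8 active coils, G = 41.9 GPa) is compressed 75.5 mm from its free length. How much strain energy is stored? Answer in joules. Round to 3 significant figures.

k = Gd⁴/(8D³N_a) = (41.9×10³)(10.3⁴)/(8·63.0³·8) = 29.469 N/mm
U = ½kδ² = 0.5 × 29.469 × 75.5² = 83990 N·mm = 83.99 J

84.0 J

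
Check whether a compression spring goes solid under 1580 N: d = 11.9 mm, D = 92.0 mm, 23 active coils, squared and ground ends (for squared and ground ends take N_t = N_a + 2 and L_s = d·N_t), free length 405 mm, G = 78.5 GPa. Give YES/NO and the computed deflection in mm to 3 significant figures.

k = Gd⁴/(8D³N_a) = (78.5×10³)(11.9⁴)/(8·92.0³·23) = 10.987 N/mm
N_t = 25; L_s = 11.9·25 = 297.5 mm; δ_solid = L₀ − L_s = 405 − 297.5 = 107.5 mm
δ = F/k = 1580/10.987 = 143.81 mm
δ ≥ δ_solid → spring goes solid

YES, δ = 144 mm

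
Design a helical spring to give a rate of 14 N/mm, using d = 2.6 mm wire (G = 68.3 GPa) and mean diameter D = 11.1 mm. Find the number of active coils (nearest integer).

N_a = Gd⁴/(8D³k) = (68.3×10³ × 2.6⁴)/(8 × 11.1³ × 14)
    = 3.12115e+06 / 153175 = 20.38 → 20 coils

20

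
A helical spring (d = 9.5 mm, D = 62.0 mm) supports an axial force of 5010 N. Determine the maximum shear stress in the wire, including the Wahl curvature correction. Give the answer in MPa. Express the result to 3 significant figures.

Spring index C = D/d = 62.0/9.5 = 6.5263
K_W = (4C−1)/(4C−4) + 0.615/C = 25.105/22.105 + 0.0942 = 1.2299
τ₀ = 8FD/(πd³) = 8·5010·62.0/(π·9.5³) = 2.48496e+06/2693.5 = 922.57 MPa
τ_max = K·τ₀ = 1.2299 × 922.57 = 1134.7 MPa

1130 MPa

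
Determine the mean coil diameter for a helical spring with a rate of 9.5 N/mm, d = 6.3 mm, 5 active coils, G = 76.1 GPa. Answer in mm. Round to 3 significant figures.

D = (Gd⁴/(8N_a·k))^(1/3) = (76.1×10³·6.3⁴/(8·5·9.5))^(1/3)
  = (315474)^(1/3) = 68.0750 mm

68.1 mm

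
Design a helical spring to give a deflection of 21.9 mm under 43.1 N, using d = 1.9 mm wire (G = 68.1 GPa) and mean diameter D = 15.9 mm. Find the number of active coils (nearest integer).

14

Required rate k = F/δ = 43.1/21.9 = 1.968 N/mm
N_a = Gd⁴/(8D³k) = (68.1×10³ × 1.9⁴)/(8 × 15.9³ × 1.968)
    = 887486 / 63287 = 14.02 → 14 coils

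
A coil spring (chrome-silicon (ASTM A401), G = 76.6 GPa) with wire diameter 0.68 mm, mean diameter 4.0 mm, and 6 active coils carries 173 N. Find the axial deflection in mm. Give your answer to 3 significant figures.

k = Gd⁴/(8D³N_a) = (76.6×10³)(0.68⁴)/(8·4.0³·6) = 5.3314 N/mm
δ = F/k = 173 / 5.3314 = 32.449 mm

32.4 mm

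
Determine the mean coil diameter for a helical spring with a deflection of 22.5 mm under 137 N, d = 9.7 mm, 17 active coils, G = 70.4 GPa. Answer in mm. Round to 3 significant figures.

91.0 mm

Required rate k = F/δ = 137/22.5 = 6.0889 N/mm
D = (Gd⁴/(8N_a·k))^(1/3) = (70.4×10³·9.7⁴/(8·17·6.0889))^(1/3)
  = (752632)^(1/3) = 90.9622 mm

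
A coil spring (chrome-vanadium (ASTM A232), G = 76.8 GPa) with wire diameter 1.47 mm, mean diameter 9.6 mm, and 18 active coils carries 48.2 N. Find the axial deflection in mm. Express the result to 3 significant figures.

17.1 mm

k = Gd⁴/(8D³N_a) = (76.8×10³)(1.47⁴)/(8·9.6³·18) = 2.8148 N/mm
δ = F/k = 48.2 / 2.8148 = 17.124 mm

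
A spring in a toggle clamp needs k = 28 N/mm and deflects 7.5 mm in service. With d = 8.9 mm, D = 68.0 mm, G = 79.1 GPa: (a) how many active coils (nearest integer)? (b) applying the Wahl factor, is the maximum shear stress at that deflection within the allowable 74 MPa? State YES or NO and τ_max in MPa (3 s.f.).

(a) 7 coils; (b) YES, τ_max = 62.0 MPa

N_a = Gd⁴/(8D³k) = (79.1×10³)(8.9⁴)/(8·68.0³·28) = 7.046 → N_a = 7
Actual rate k = Gd⁴/(8D³·7) = 28.185 N/mm
Working load F = kδ = 28.185·7.5 = 211.39 N
C = 68.0/8.9 = 7.6404; K_W = (4C−1)/(4C−4)+0.615/C = 1.1934
τ_max = K_W·8FD/(πd³) = 1.1934·51.923 = 61.967 MPa
τ_max ≤ 74 MPa → acceptable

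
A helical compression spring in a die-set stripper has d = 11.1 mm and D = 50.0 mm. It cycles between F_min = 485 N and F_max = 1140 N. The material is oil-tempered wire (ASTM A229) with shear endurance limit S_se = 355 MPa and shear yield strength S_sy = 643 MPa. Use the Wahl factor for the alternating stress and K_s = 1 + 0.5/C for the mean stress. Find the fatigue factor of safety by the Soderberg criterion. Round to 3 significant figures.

C = D/d = 50.0/11.1 = 4.5045; K_W = (4C−1)/(4C−4)+0.615/C = 1.3505; K_s = 1+0.5/C = 1.1110
F_a = (F_max−F_min)/2 = 327.5 N; F_m = (F_max+F_min)/2 = 812.5 N
τ_a = K_W·8F_aD/(πd³) = 1.3505 × 30.49 = 41.178 MPa
τ_m = K_s·8F_mD/(πd³) = 1.1110 × 75.642 = 84.039 MPa
Soderberg: 1/n_f = τ_a/S_se + τ_m/S_sy = 41.178/355 + 84.039/643 = 0.11599 + 0.13070 = 0.24669
n_f = 1/0.24669 = 4.054

4.05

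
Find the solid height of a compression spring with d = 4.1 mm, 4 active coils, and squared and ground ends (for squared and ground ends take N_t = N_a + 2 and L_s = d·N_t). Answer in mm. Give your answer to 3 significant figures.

squared and ground ends: N_t = N_a + 2 = 4 + 2 = 6
L_s = d·N_t = 4.1 × 6 = 24.6 mm

24.6 mm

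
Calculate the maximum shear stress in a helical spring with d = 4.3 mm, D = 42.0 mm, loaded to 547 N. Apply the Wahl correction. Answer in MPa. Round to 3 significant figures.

Spring index C = D/d = 42.0/4.3 = 9.7674
K_W = (4C−1)/(4C−4) + 0.615/C = 38.070/35.070 + 0.0630 = 1.1485
τ₀ = 8FD/(πd³) = 8·547·42.0/(π·4.3³) = 183792/249.78 = 735.82 MPa
τ_max = K·τ₀ = 1.1485 × 735.82 = 845.09 MPa

845 MPa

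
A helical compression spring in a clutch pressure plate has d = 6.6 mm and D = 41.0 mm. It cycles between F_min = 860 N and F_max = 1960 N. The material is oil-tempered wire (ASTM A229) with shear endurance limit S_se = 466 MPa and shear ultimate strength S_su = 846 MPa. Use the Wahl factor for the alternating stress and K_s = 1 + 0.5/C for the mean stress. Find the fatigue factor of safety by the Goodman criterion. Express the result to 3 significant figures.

C = D/d = 41.0/6.6 = 6.2121; K_W = (4C−1)/(4C−4)+0.615/C = 1.2429; K_s = 1+0.5/C = 1.0805
F_a = (F_max−F_min)/2 = 550 N; F_m = (F_max+F_min)/2 = 1410 N
τ_a = K_W·8F_aD/(πd³) = 1.2429 × 199.74 = 248.25 MPa
τ_m = K_s·8F_mD/(πd³) = 1.0805 × 512.05 = 553.26 MPa
Goodman: 1/n_f = τ_a/S_se + τ_m/S_su = 248.25/466 + 553.26/846 = 0.53273 + 0.65397 = 1.1867
n_f = 1/1.1867 = 0.8427

0.843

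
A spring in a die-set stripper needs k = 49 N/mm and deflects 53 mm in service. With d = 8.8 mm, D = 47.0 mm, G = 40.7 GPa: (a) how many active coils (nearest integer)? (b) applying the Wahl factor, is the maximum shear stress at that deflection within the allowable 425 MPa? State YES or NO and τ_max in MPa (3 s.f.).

N_a = Gd⁴/(8D³k) = (40.7×10³)(8.8⁴)/(8·47.0³·49) = 5.997 → N_a = 6
Actual rate k = Gd⁴/(8D³·6) = 48.977 N/mm
Working load F = kδ = 48.977·53 = 2595.8 N
C = 47.0/8.8 = 5.3409; K_W = (4C−1)/(4C−4)+0.615/C = 1.2879
τ_max = K_W·8FD/(πd³) = 1.2879·455.89 = 587.15 MPa
τ_max > 425 MPa → exceeds allowable

(a) 6 coils; (b) NO, τ_max = 587 MPa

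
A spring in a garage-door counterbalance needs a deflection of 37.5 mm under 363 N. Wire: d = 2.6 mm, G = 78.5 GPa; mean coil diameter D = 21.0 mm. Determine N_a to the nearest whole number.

5

Required rate k = F/δ = 363/37.5 = 9.68 N/mm
N_a = Gd⁴/(8D³k) = (78.5×10³ × 2.6⁴)/(8 × 21.0³ × 9.68)
    = 3.58726e+06 / 717172 = 5.002 → 5 coils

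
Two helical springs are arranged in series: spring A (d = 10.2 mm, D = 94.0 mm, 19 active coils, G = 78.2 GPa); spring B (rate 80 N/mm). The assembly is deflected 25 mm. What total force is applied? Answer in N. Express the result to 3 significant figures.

155 N

k_A = Gd⁴/(8D³N_a) = (78.2×10³)(10.2⁴)/(8·94.0³·19) = 6.7047 N/mm
Series: 1/k_eq = 1/6.7047 + 1/80 = 0.16165; k_eq = 6.1863 N/mm
F = k_eq·δ = 6.1863·25 = 154.66 N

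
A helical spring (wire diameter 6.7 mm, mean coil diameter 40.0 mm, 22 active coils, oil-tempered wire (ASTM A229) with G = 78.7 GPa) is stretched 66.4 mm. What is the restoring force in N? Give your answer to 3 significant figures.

935 N

k = Gd⁴/(8D³N_a) = (78.7×10³)(6.7⁴)/(8·40.0³·22) = 14.079 N/mm
F = k·δ = 14.079 × 66.4 = 934.87 N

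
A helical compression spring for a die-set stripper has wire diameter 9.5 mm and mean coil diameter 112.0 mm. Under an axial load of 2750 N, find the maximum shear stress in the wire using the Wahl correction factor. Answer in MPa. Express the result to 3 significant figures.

1030 MPa

Spring index C = D/d = 112.0/9.5 = 11.7895
K_W = (4C−1)/(4C−4) + 0.615/C = 46.158/43.158 + 0.0522 = 1.1217
τ₀ = 8FD/(πd³) = 8·2750·112.0/(π·9.5³) = 2.464e+06/2693.5 = 914.79 MPa
τ_max = K·τ₀ = 1.1217 × 914.79 = 1026.1 MPa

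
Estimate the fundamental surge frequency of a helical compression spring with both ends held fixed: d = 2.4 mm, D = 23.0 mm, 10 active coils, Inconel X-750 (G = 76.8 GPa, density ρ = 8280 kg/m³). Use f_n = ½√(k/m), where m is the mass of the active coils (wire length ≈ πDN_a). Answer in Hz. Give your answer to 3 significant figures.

155 Hz

k = Gd⁴/(8D³N_a) = (76.8×10³)(2.4⁴)/(8·23.0³·10) = 2.6178 N/mm = 2617.8 N/m
Wire length L = πDN_a = π·23.0·10 = 722.57 mm
m = ρ·(πd²/4)·L = 8280 × 4.5239×10⁻⁶ m² × 0.72257 m = 0.027066 kg
f_n = ½√(k/m) = 0.5·√(2617.8/0.027066) = 0.5·√(96719) = 155.5 Hz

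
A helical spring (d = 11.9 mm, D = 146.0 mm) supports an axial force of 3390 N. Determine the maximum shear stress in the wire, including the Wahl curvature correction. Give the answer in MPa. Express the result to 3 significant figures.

835 MPa

Spring index C = D/d = 146.0/11.9 = 12.2689
K_W = (4C−1)/(4C−4) + 0.615/C = 48.076/45.076 + 0.0501 = 1.1167
τ₀ = 8FD/(πd³) = 8·3390·146.0/(π·11.9³) = 3.95952e+06/5294.1 = 747.91 MPa
τ_max = K·τ₀ = 1.1167 × 747.91 = 835.18 MPa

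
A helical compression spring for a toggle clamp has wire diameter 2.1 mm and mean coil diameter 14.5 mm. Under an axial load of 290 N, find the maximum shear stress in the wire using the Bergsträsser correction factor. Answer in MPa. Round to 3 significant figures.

Spring index C = D/d = 14.5/2.1 = 6.9048
K_B = (4C+2)/(4C−3) = 29.619/24.619 = 1.2031
τ₀ = 8FD/(πd³) = 8·290·14.5/(π·2.1³) = 33640/29.094 = 1156.2 MPa
τ_max = K·τ₀ = 1.2031 × 1156.2 = 1391.1 MPa

1390 MPa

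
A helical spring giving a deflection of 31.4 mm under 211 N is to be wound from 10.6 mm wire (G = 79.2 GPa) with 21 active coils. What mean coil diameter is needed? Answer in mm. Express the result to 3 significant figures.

96.0 mm

Required rate k = F/δ = 211/31.4 = 6.7197 N/mm
D = (Gd⁴/(8N_a·k))^(1/3) = (79.2×10³·10.6⁴/(8·21·6.7197))^(1/3)
  = (885700)^(1/3) = 96.0348 mm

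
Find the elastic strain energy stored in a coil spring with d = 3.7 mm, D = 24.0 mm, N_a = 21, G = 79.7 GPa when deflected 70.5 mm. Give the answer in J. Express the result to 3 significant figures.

16.0 J

k = Gd⁴/(8D³N_a) = (79.7×10³)(3.7⁴)/(8·24.0³·21) = 6.4316 N/mm
U = ½kδ² = 0.5 × 6.4316 × 70.5² = 15983 N·mm = 15.983 J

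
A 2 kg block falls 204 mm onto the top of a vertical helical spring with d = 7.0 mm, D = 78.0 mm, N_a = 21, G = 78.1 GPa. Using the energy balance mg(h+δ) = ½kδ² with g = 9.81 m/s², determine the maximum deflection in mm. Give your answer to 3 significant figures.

67.3 mm

k = Gd⁴/(8D³N_a) = (78.1×10³)(7.0⁴)/(8·78.0³·21) = 2.3521 N/mm
W = mg = 2 × 9.81 = 19.62 N
½kδ² − Wδ − Wh = 0 → δ = (W + √(W² + 2kWh))/k
δ = (19.62 + √(384.94 + 18828.2))/2.3521 = (19.62 + 138.61)/2.3521 = 67.273 mm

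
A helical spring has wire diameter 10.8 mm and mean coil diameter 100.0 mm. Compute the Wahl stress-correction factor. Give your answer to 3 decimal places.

C = D/d = 100.0/10.8 = 9.2593
K_W = (4C−1)/(4C−4) + 0.615/C = 36.037/33.037 + 0.0664 = 1.1572

1.157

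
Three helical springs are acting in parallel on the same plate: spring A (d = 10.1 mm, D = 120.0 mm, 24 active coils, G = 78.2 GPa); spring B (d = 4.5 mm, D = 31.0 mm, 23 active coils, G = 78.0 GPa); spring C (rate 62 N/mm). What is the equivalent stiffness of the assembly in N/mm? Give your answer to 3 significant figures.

k_A = Gd⁴/(8D³N_a) = (78.2×10³)(10.1⁴)/(8·120.0³·24) = 2.4527 N/mm
k_B = Gd⁴/(8D³N_a) = (78.0×10³)(4.5⁴)/(8·31.0³·23) = 5.835 N/mm
Parallel: k_eq = 2.4527 + 5.835 + 62 = 70.288 N/mm

70.3 N/mm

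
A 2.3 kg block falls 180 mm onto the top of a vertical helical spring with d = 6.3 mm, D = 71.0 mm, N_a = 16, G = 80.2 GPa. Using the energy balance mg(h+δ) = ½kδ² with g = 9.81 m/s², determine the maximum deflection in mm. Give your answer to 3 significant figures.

63.1 mm

k = Gd⁴/(8D³N_a) = (80.2×10³)(6.3⁴)/(8·71.0³·16) = 2.7577 N/mm
W = mg = 2.3 × 9.81 = 22.563 N
½kδ² − Wδ − Wh = 0 → δ = (W + √(W² + 2kWh))/k
δ = (22.563 + √(509.09 + 22400.1))/2.7577 = (22.563 + 151.36)/2.7577 = 63.067 mm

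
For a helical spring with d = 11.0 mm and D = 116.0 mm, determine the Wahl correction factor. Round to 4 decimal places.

C = D/d = 116.0/11.0 = 10.5455
K_W = (4C−1)/(4C−4) + 0.615/C = 41.182/38.182 + 0.0583 = 1.1369

1.1369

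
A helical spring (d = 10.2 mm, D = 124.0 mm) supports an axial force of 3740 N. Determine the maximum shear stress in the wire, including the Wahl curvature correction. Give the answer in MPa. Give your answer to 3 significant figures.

1240 MPa

Spring index C = D/d = 124.0/10.2 = 12.1569
K_W = (4C−1)/(4C−4) + 0.615/C = 47.627/44.627 + 0.0506 = 1.1178
τ₀ = 8FD/(πd³) = 8·3740·124.0/(π·10.2³) = 3.71008e+06/3333.9 = 1112.8 MPa
τ_max = K·τ₀ = 1.1178 × 1112.8 = 1243.9 MPa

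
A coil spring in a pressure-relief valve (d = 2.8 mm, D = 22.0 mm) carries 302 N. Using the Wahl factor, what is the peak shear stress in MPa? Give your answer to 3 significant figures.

Spring index C = D/d = 22.0/2.8 = 7.8571
K_W = (4C−1)/(4C−4) + 0.615/C = 30.429/27.429 + 0.0783 = 1.1876
τ₀ = 8FD/(πd³) = 8·302·22.0/(π·2.8³) = 53152/68.964 = 770.72 MPa
τ_max = K·τ₀ = 1.1876 × 770.72 = 915.34 MPa

915 MPa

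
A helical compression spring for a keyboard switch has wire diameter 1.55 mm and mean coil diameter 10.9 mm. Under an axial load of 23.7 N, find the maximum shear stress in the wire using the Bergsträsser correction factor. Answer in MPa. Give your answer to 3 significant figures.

212 MPa

Spring index C = D/d = 10.9/1.55 = 7.0323
K_B = (4C+2)/(4C−3) = 30.129/25.129 = 1.1990
τ₀ = 8FD/(πd³) = 8·23.7·10.9/(π·1.55³) = 2066.64/11.699 = 176.65 MPa
τ_max = K·τ₀ = 1.1990 × 176.65 = 211.8 MPa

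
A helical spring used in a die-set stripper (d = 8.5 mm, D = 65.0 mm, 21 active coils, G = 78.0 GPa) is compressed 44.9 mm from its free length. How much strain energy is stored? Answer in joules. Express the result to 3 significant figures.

8.90 J

k = Gd⁴/(8D³N_a) = (78.0×10³)(8.5⁴)/(8·65.0³·21) = 8.8251 N/mm
U = ½kδ² = 0.5 × 8.8251 × 44.9² = 8895.8 N·mm = 8.8958 J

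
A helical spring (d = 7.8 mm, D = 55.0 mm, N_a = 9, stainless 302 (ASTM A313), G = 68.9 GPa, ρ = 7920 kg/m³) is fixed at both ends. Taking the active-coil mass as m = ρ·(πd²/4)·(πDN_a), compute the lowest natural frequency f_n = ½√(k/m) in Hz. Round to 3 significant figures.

k = Gd⁴/(8D³N_a) = (68.9×10³)(7.8⁴)/(8·55.0³·9) = 21.29 N/mm = 21290 N/m
Wire length L = πDN_a = π·55.0·9 = 1555.1 mm
m = ρ·(πd²/4)·L = 7920 × 47.784×10⁻⁶ m² × 1.5551 m = 0.58852 kg
f_n = ½√(k/m) = 0.5·√(21290/0.58852) = 0.5·√(36176) = 95.1 Hz

95.1 Hz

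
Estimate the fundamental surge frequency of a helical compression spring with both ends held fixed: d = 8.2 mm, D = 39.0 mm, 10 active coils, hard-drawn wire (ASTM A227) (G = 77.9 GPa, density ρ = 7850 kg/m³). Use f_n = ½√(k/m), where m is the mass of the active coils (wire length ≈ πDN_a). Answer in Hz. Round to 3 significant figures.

191 Hz

k = Gd⁴/(8D³N_a) = (77.9×10³)(8.2⁴)/(8·39.0³·10) = 74.218 N/mm = 74218 N/m
Wire length L = πDN_a = π·39.0·10 = 1225.2 mm
m = ρ·(πd²/4)·L = 7850 × 52.81×10⁻⁶ m² × 1.2252 m = 0.50793 kg
f_n = ½√(k/m) = 0.5·√(74218/0.50793) = 0.5·√(1.4612e+05) = 191.13 Hz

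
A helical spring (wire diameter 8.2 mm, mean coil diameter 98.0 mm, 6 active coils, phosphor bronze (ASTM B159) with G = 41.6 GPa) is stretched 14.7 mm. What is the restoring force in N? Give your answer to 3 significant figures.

61.2 N

k = Gd⁴/(8D³N_a) = (41.6×10³)(8.2⁴)/(8·98.0³·6) = 4.1632 N/mm
F = k·δ = 4.1632 × 14.7 = 61.199 N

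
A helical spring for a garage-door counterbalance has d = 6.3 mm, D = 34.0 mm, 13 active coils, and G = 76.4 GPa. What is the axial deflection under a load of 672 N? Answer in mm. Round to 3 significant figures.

k = Gd⁴/(8D³N_a) = (76.4×10³)(6.3⁴)/(8·34.0³·13) = 29.443 N/mm
δ = F/k = 672 / 29.443 = 22.824 mm

22.8 mm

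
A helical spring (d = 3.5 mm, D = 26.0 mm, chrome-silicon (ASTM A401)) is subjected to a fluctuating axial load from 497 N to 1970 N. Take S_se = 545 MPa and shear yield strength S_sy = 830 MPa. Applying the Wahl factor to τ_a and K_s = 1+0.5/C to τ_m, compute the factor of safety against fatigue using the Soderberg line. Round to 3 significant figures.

0.202

C = D/d = 26.0/3.5 = 7.4286; K_W = (4C−1)/(4C−4)+0.615/C = 1.1995; K_s = 1+0.5/C = 1.0673
F_a = (F_max−F_min)/2 = 736.5 N; F_m = (F_max+F_min)/2 = 1233.5 N
τ_a = K_W·8F_aD/(πd³) = 1.1995 × 1137.3 = 1364.2 MPa
τ_m = K_s·8F_mD/(πd³) = 1.0673 × 1904.8 = 2033 MPa
Soderberg: 1/n_f = τ_a/S_se + τ_m/S_sy = 1364.2/545 + 2033/830 = 2.50305 + 2.44940 = 4.9525
n_f = 1/4.9525 = 0.2019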